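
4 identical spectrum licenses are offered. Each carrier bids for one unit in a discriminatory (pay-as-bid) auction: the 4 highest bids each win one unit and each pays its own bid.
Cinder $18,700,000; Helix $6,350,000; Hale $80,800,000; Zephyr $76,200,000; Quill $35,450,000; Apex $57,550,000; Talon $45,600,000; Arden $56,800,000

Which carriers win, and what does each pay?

Sorting: 80,800,000 (Hale), 76,200,000 (Zephyr), 57,550,000 (Apex), 56,800,000 (Arden), 45,600,000 (Talon), 35,450,000 (Quill), …
The 4 highest are Hale, Zephyr, Apex, Arden.
Each winner pays its own bid: Hale $80,800,000, Zephyr $76,200,000, Apex $57,550,000, Arden $56,800,000.

Hale $80,800,000, Zephyr $76,200,000, Apex $57,550,000, Arden $56,800,000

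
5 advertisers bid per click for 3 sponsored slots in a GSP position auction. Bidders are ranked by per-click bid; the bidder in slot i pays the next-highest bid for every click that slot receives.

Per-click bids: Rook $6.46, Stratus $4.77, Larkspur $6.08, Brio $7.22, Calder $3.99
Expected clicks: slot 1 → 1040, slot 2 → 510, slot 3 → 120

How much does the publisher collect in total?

Total revenue: $10391.60

Ranked by bid: $7.22 (Brio) > $6.46 (Rook) > $6.08 (Larkspur) > $4.77 (Stratus) > …
Slot 1: Brio pays $6.46 × 1040 = $6718.40
Slot 2: Rook pays $6.08 × 510 = $3100.80
Slot 3: Larkspur pays $4.77 × 120 = $572.40
Total = $10391.60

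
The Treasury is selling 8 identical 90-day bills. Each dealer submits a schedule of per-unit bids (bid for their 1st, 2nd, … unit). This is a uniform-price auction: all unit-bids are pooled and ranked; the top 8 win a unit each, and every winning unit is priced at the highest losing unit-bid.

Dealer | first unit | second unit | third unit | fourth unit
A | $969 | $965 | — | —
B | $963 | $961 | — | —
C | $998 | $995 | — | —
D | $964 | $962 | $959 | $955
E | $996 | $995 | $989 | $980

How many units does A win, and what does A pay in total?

Merging the schedules and taking the best 8: 998 (C-1), 996 (E-1), 995 (C-2), 995 (E-2), 989 (E-3), 980 (E-4), 969 (A-1), 965 (A-2)
Highest rejected unit-bid = $964.
A wins 2 unit(s) at $964 each.

A: 2 units, pays $1,928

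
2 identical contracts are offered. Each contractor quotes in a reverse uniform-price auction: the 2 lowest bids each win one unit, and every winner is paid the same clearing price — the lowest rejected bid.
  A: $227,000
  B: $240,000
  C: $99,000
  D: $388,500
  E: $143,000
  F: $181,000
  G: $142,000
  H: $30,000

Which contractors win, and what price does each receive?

Ordering the bids: 30,000 (H), 99,000 (C), 142,000 (G), 143,000 (E), …
The 2 lowest are H, C.
Lowest unsuccessful bid: $142,000 → clearing price.

H, C; each is paid $142,000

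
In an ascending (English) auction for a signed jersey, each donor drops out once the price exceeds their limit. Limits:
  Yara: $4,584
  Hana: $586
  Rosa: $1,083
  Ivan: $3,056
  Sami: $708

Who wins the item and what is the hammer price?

Yara wins at $3,056

Ascending (English) auction: the price rises until one bidder remains; the winner pays the price at which the last rival dropped out.
Sorting limits: 4,584 (Yara) > 3,056 (Ivan) > 1,083 (Rosa) > 708 (Sami) > 586 (Hana)
Ivan is the last rival to drop out, at $3,056; Yara remains and wins at that price.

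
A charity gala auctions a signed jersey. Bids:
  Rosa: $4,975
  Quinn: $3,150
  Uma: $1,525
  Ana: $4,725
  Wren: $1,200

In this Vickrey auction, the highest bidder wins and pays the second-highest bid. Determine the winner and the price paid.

Vickrey auction: the highest bidder wins and pays the second-highest bid.
Bids in order: 4,975 (Rosa) > 4,725 (Ana) > 3,150 (Quinn) > 1,525 (Uma) > 1,200 (Wren)
Rosa wins with the highest bid; price is set by the runner-up at $4,725.

Rosa pays $4,725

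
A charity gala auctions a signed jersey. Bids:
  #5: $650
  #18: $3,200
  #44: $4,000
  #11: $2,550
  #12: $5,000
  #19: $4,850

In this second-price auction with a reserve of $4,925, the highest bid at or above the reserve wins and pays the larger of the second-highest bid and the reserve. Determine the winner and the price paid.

Rule: the highest bid at or above the reserve wins and pays the larger of the second-highest bid and the reserve.
Sorting bids: 5,000 (#12) > 4,850 (#19) > 4,000 (#44) > 3,200 (#18) > 2,550 (#11) > 650 (#5)
#12 has the top bid at or above the reserve ($5,000).
Second-highest bid $4,850 is below the reserve $4,925, so the reserve binds → payment $4,925.

#12 pays $4,925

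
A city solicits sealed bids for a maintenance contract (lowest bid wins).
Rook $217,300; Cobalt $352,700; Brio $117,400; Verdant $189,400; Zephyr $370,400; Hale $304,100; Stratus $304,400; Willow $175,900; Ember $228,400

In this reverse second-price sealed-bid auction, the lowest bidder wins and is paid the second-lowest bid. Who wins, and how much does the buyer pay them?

Brio is paid $175,900

Reverse second-price sealed-bid auction: the lowest bidder wins and is paid the second-lowest bid.
Bids ranked: 117,400 (Brio) < 175,900 (Willow) < 189,400 (Verdant) < 217,300 (Rook) < 228,400 (Ember) < 304,100 (Hale) < …
Brio wins with the lowest bid; price is set by the runner-up at $175,900.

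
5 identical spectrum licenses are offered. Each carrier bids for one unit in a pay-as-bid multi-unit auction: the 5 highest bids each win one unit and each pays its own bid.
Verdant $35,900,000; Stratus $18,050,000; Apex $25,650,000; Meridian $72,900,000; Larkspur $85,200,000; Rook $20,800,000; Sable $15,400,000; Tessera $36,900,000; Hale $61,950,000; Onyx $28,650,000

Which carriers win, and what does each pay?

Larkspur $85,200,000, Meridian $72,900,000, Hale $61,950,000, Tessera $36,900,000, Verdant $35,900,000

Sorting: 85,200,000 (Larkspur), 72,900,000 (Meridian), 61,950,000 (Hale), 36,900,000 (Tessera), 35,900,000 (Verdant), 28,650,000 (Onyx), 25,650,000 (Apex), …
Top 5: Larkspur, Meridian, Hale, Tessera, Verdant.
Each winner pays its own bid: Larkspur $85,200,000, Meridian $72,900,000, Hale $61,950,000, Tessera $36,900,000, Verdant $35,900,000.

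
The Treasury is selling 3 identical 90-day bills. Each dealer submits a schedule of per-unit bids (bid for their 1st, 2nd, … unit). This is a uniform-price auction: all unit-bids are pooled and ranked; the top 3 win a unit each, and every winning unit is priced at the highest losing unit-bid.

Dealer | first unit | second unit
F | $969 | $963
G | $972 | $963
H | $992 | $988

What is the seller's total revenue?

Total revenue: $2,907

Merging the schedules and taking the best 3: 992 (H-1), 988 (H-2), 972 (G-1)
First bid not allocated: $969.
Allocation: G 1, H 2. Every unit priced at $969.
Revenue = 3 × 969 = $2,907.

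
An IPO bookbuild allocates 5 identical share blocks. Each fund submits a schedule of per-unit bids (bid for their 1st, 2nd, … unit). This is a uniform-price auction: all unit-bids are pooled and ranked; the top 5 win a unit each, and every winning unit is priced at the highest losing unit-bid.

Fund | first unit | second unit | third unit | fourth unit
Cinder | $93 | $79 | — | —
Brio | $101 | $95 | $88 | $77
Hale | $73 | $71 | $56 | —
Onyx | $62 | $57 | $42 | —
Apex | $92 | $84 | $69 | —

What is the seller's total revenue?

Total revenue: $420

Pooled unit-bids ranked (top 5): 101 (Brio-1), 95 (Brio-2), 93 (Cinder-1), 92 (Apex-1), 88 (Brio-3)
Highest rejected unit-bid = $84.
Allocation: Apex 1, Brio 3, Cinder 1. Every unit priced at $84.
Revenue = 5 × 84 = $420.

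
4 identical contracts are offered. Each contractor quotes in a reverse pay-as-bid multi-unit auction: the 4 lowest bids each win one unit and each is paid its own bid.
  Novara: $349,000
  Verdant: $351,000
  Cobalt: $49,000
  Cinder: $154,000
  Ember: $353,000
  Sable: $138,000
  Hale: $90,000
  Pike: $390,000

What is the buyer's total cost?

Ordering the bids: 49,000 (Cobalt), 90,000 (Hale), 138,000 (Sable), 154,000 (Cinder), 349,000 (Novara), 351,000 (Verdant), …
Winners (4 units): Cobalt, Hale, Sable, Cinder.
Total cost = 49,000 + 90,000 + 138,000 + 154,000 = $431,000.

Total cost: $431,000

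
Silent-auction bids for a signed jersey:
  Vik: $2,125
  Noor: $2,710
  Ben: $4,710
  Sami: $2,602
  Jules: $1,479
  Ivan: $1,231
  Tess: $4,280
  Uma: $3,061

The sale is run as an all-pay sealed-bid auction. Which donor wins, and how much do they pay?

Ben pays $4,710

Sorting bids: 4,710 (Ben) > 4,280 (Tess) > 3,061 (Uma) > 2,710 (Noor) > 2,602 (Sami) > 2,125 (Vik) > …
Ben is highest and takes the item; every bidder forfeits their bid.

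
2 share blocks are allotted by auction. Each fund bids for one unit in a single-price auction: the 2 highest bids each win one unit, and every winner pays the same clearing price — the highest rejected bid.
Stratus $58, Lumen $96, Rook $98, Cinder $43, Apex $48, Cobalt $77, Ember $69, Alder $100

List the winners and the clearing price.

Ordering the bids: 100 (Alder), 98 (Rook), 96 (Lumen), 77 (Cobalt), …
Top 2: Alder, Rook.
Clearing price = highest rejected bid = $96.

Alder, Rook; each pays $96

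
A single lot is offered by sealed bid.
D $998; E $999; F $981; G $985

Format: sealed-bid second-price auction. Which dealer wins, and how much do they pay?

Bids in order: 999 (E) > 998 (D) > 985 (G) > 981 (F)
E wins with the highest bid; price is set by the runner-up at $998.

E pays $998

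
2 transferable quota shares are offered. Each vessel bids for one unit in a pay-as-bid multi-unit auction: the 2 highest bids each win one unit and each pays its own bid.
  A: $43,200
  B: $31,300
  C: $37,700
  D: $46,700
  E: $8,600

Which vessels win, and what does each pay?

Ordering the bids: 46,700 (D), 43,200 (A), 37,700 (C), 31,300 (B), …
Winners (2 units): D, A.
Each winner pays its own bid: D $46,700, A $43,200.

D $46,700, A $43,200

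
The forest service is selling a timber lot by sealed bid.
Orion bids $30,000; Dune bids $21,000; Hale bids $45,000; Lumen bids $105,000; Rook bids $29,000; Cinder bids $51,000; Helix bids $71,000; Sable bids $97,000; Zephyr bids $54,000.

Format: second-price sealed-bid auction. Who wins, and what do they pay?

Lumen pays $97,000

Second-price sealed-bid auction: the highest bidder wins and pays the second-highest bid.
Bids ranked: 105,000 (Lumen) > 97,000 (Sable) > 71,000 (Helix) > 54,000 (Zephyr) > 51,000 (Cinder) > 45,000 (Hale) > …
Second-price: Lumen pays Sable's bid of $97,000.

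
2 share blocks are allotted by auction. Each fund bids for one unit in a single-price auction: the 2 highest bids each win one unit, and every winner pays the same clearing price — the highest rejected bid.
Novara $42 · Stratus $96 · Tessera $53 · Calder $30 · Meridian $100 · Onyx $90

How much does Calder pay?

Calder pays $0

Sorting: 100 (Meridian), 96 (Stratus), 90 (Onyx), 53 (Tessera), …
The 2 highest are Meridian, Stratus.
Highest unsuccessful bid: $90 → clearing price.
Calder does not win → pays $0.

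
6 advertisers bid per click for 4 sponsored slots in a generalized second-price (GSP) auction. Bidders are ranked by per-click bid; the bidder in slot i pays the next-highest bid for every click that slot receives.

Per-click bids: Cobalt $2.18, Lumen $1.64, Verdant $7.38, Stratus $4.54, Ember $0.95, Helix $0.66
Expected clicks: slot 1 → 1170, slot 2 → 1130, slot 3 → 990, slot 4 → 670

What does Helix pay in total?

Per-click bids in order: $7.38 (Verdant) > $4.54 (Stratus) > $2.18 (Cobalt) > $1.64 (Lumen) > $0.95 (Ember) > …
Helix ranks below slot 4 → no slot, pays nothing.

Helix pays $0.00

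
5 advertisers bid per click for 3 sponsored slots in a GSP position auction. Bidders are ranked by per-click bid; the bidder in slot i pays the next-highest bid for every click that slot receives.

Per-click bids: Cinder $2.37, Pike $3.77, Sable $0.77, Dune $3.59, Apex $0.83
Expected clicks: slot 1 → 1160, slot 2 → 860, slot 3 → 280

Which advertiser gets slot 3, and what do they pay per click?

Sorting advertisers: $3.77 (Pike) > $3.59 (Dune) > $2.37 (Cinder) > $0.83 (Apex) > …
Slot 3 goes to the third-ranked bidder, Cinder, who pays the next bid down: $0.83/click.

Cinder; $0.83 per click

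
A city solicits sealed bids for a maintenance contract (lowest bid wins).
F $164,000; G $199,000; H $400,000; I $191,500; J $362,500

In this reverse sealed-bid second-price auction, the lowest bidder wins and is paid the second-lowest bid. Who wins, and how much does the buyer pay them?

F is paid $191,500

Bids in order: 164,000 (F) < 191,500 (I) < 199,000 (G) < 362,500 (J) < 400,000 (H)
F is lowest; is paid the second-lowest bid, $191,500.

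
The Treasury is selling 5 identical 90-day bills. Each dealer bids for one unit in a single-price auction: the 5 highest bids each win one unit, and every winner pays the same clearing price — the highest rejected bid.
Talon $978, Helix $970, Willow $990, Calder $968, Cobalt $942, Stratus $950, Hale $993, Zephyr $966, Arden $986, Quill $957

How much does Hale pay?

Hale pays $968

Sorting: 993 (Hale), 990 (Willow), 986 (Arden), 978 (Talon), 970 (Helix), 968 (Calder), 966 (Zephyr), …
The 5 highest are Hale, Willow, Arden, Talon, Helix.
Highest unsuccessful bid: $968 → clearing price.
Hale wins → pays $968.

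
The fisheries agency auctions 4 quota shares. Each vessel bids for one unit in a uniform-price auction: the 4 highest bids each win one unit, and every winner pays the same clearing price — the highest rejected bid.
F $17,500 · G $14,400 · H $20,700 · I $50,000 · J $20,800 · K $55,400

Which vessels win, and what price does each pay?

Bids ranked high→low: 55,400 (K), 50,000 (I), 20,800 (J), 20,700 (H), 17,500 (F), 14,400 (G)
Top 4: K, I, J, H.
Clearing price = highest rejected bid = $17,500.

K, I, J, H; each pays $17,500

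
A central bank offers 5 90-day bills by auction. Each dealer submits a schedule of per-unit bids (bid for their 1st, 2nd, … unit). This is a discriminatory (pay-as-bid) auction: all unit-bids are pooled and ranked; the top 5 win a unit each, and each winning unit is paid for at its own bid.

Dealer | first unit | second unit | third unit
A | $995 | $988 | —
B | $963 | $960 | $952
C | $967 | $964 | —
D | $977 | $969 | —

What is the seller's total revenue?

Pooled unit-bids ranked (top 5): 995 (A-1), 988 (A-2), 977 (D-1), 969 (D-2), 967 (C-1)
Next rejected bid: $964 (not a price — pay-as-bid).
Each winning unit pays its own bid.
Revenue = 995 + 988 + 977 + 969 + 967 = $4,896.

Total revenue: $4,896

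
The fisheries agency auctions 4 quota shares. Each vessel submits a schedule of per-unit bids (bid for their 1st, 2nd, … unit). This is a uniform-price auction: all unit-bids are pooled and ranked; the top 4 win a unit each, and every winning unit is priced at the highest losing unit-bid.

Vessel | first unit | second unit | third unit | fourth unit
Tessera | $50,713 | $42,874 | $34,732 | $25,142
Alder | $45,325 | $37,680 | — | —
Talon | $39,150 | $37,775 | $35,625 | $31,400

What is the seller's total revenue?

Total revenue: $151,100

Merging the schedules and taking the best 4: 50,713 (Tessera-1), 45,325 (Alder-1), 42,874 (Tessera-2), 39,150 (Talon-1)
The (k+1)-th unit-bid is $37,775.
Allocation: Alder 1, Talon 1, Tessera 2. Every unit priced at $37,775.
Revenue = 4 × 37,775 = $151,100.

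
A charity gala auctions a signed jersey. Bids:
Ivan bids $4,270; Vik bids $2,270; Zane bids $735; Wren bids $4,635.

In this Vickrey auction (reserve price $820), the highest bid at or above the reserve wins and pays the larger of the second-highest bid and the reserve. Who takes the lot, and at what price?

Vickrey auction (reserve price $820): the highest bid at or above the reserve wins and pays the larger of the second-highest bid and the reserve.
Bids ranked: 4,635 (Wren) > 4,270 (Ivan) > 2,270 (Vik) > 735 (Zane)
Highest eligible bid: Wren at $4,635.
max(second-highest $4,270, reserve $820) = $4,270; the reserve does not bind.

Wren pays $4,270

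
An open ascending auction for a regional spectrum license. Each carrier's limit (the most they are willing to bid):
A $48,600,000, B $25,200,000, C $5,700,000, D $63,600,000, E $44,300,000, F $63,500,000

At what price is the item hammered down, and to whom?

D wins at $63,500,000

Ascending (English) auction: the price rises until one bidder remains; the winner pays the price at which the last rival dropped out.
Limits ranked: 63,600,000 (D) > 63,500,000 (F) > 48,600,000 (A) > 44,300,000 (E) > 25,200,000 (B) > 5,700,000 (C)
Bidding ends when F exits at $63,500,000; D takes it.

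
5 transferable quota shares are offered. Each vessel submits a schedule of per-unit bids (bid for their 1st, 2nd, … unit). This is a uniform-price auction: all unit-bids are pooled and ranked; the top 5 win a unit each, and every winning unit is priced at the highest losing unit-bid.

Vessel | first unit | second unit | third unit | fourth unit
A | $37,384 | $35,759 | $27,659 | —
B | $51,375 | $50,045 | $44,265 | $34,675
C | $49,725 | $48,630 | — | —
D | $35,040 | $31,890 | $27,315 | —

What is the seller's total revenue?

Total revenue: $186,920

Pooled unit-bids ranked (top 5): 51,375 (B-1), 50,045 (B-2), 49,725 (C-1), 48,630 (C-2), 44,265 (B-3)
The (k+1)-th unit-bid is $37,384.
Allocation: B 3, C 2. Every unit priced at $37,384.
Revenue = 5 × 37,384 = $186,920.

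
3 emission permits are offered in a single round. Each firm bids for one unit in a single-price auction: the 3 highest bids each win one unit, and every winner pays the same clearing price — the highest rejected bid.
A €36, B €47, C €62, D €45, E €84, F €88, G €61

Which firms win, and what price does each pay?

F, E, C; each pays €61

Bids ranked high→low: 88 (F), 84 (E), 62 (C), 61 (G), 47 (B), …
Winners (3 units): F, E, C.
Highest unsuccessful bid: €61 → clearing price.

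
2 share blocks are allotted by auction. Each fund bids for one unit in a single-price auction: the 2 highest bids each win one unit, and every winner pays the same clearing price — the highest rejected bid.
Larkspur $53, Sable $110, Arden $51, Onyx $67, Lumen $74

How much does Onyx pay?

Bids ranked high→low: 110 (Sable), 74 (Lumen), 67 (Onyx), 53 (Larkspur), …
Top 2: Sable, Lumen.
First losing bid is Onyx's $67, which sets the uniform price.
Onyx does not win → pays $0.

Onyx pays $0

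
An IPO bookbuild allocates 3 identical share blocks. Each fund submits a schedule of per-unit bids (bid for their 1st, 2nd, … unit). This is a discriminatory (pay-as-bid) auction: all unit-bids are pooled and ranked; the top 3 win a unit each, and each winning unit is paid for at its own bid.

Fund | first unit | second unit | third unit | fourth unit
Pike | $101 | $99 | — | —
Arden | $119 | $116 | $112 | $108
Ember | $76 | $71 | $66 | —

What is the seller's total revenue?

Total revenue: $347

Pooled unit-bids ranked (top 3): 119 (Arden-1), 116 (Arden-2), 112 (Arden-3)
Next rejected bid: $108 (not a price — pay-as-bid).
Each winning unit pays its own bid.
Revenue = 119 + 116 + 112 = $347.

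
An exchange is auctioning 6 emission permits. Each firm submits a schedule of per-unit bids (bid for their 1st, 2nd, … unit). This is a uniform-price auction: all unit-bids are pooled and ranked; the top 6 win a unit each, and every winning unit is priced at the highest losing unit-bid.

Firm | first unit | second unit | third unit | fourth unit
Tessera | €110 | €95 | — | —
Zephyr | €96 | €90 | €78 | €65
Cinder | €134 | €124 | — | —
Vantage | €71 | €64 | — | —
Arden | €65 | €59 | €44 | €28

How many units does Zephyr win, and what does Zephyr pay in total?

Zephyr: 2 units, pays €156

Pooled unit-bids ranked (top 6): 134 (Cinder-1), 124 (Cinder-2), 110 (Tessera-1), 96 (Zephyr-1), 95 (Tessera-2), 90 (Zephyr-2)
Highest rejected unit-bid = €78.
Zephyr wins 2 unit(s) at €78 each.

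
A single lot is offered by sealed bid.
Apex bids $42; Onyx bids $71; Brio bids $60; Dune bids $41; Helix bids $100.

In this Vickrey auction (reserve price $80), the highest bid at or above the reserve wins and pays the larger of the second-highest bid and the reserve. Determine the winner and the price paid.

Bids ranked: 100 (Helix) > 71 (Onyx) > 60 (Brio) > 42 (Apex) > 41 (Dune)
Helix has the top bid at or above the reserve ($100).
Second-highest bid $71 is below the reserve $80, so the reserve binds → payment $80.

Helix pays $80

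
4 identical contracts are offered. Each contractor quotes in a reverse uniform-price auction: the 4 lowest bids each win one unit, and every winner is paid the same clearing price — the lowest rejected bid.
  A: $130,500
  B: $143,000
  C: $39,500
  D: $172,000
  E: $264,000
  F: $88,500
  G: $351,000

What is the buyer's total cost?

Sorting: 39,500 (C), 88,500 (F), 130,500 (A), 143,000 (B), 172,000 (D), 264,000 (E), …
Lowest 4: C, F, A, B.
First losing bid is D's $172,000, which sets the uniform price.
Total cost = 4 × $172,000 = $688,000.

Total cost: $688,000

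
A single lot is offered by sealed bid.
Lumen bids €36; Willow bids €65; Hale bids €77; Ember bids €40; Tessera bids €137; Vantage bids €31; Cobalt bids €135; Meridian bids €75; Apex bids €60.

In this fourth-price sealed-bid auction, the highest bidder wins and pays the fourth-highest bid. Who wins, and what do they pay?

Tessera pays €75

Fourth-price sealed-bid auction: the highest bidder wins and pays the fourth-highest bid.
Bids ranked: 137 (Tessera) > 135 (Cobalt) > 77 (Hale) > 75 (Meridian) > 65 (Willow) > 60 (Apex) > …
Tessera is highest; pays the fourth-highest bid, €75.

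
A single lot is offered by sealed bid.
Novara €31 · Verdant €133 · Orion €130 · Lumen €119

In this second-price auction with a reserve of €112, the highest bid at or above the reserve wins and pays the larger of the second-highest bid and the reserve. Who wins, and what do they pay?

Verdant pays €130

Bids ranked: 133 (Verdant) > 130 (Orion) > 119 (Lumen) > 31 (Novara)
Highest eligible bid: Verdant at €133.
max(second-highest €130, reserve €112) = €130; the reserve does not bind.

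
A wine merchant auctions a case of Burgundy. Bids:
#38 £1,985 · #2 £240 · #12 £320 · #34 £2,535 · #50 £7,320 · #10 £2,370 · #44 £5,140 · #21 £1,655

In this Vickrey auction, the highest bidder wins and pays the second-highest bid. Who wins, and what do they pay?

#50 pays £5,140

Sorting bids: 7,320 (#50) > 5,140 (#44) > 2,535 (#34) > 2,370 (#10) > 1,985 (#38) > 1,655 (#21) > …
#50 wins with the highest bid; price is set by the runner-up at £5,140.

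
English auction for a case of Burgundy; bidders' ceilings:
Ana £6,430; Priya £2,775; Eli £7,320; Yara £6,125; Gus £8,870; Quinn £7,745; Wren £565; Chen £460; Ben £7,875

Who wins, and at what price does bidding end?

Ascending (English) auction: the price rises until one bidder remains; the winner pays the price at which the last rival dropped out.
Sorting limits: 8,870 (Gus) > 7,875 (Ben) > 7,745 (Quinn) > 7,320 (Eli) > 6,430 (Ana) > 6,125 (Yara) > …
Bidding ends when Ben exits at £7,875; Gus takes it.

Gus wins at £7,875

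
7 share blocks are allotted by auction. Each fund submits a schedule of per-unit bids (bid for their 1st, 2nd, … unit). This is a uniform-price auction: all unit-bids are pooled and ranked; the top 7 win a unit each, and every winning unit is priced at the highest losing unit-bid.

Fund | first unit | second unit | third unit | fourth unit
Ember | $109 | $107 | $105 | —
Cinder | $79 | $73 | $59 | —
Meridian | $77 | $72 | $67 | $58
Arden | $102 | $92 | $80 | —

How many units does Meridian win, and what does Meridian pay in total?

Pooled unit-bids ranked (top 7): 109 (Ember-1), 107 (Ember-2), 105 (Ember-3), 102 (Arden-1), 92 (Arden-2), 80 (Arden-3), 79 (Cinder-1)
The (k+1)-th unit-bid is $77.
Meridian wins 0 unit(s) at $77 each.

Meridian: 0 units, pays $0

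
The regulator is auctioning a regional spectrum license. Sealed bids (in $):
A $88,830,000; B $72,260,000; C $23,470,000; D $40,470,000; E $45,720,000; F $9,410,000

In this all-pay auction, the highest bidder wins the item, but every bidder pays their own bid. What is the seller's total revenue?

Sorting bids: 88,830,000 (A) > 72,260,000 (B) > 45,720,000 (E) > 40,470,000 (D) > 23,470,000 (C) > 9,410,000 (F)
A wins with the top bid; all bids are sunk regardless.
Every bidder forfeits their bid regardless of winning.
Revenue = 88,830,000 + 72,260,000 + 23,470,000 + 40,470,000 + 45,720,000 + 9,410,000 = $280,160,000.

Total revenue: $280,160,000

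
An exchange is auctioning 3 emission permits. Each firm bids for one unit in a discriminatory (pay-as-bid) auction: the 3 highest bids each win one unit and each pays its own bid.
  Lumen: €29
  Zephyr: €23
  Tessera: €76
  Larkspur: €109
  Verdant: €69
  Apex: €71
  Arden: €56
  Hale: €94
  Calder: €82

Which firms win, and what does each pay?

Larkspur €109, Hale €94, Calder €82

Bids ranked high→low: 109 (Larkspur), 94 (Hale), 82 (Calder), 76 (Tessera), 71 (Apex), …
Winners (3 units): Larkspur, Hale, Calder.
Each winner pays its own bid: Larkspur €109, Hale €94, Calder €82.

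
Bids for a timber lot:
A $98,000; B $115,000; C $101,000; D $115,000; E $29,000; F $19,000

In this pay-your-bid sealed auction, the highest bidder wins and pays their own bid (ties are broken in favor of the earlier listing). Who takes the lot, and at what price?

B pays $115,000

Sorting bids: 115,000 (B) > 115,000 (D) > 101,000 (C) > 98,000 (A) > 29,000 (E) > 19,000 (F)
B and D tie at $115,000; tie-break gives it to B.
B is highest → pays own bid, $115,000.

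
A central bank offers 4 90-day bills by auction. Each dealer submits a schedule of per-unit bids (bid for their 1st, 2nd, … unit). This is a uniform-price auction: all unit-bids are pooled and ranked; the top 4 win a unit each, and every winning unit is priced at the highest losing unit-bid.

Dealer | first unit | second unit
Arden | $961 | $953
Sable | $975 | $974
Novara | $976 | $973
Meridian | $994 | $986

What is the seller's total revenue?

Pooled unit-bids ranked (top 4): 994 (Meridian-1), 986 (Meridian-2), 976 (Novara-1), 975 (Sable-1)
First bid not allocated: $974.
Allocation: Meridian 2, Novara 1, Sable 1. Every unit priced at $974.
Revenue = 4 × 974 = $3,896.

Total revenue: $3,896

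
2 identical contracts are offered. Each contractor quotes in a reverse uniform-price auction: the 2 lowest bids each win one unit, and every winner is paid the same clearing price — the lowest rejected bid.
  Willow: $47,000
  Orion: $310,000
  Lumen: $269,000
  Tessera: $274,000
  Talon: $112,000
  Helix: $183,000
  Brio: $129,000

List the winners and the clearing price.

Willow, Talon; each is paid $129,000

Bids ranked low→high: 47,000 (Willow), 112,000 (Talon), 129,000 (Brio), 183,000 (Helix), …
Winners (2 units): Willow, Talon.
Clearing price = lowest rejected bid = $129,000.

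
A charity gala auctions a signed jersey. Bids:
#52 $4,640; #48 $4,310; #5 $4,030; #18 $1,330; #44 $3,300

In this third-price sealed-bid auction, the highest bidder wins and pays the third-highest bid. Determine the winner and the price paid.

Sorting bids: 4,640 (#52) > 4,310 (#48) > 4,030 (#5) > 3,300 (#44) > 1,330 (#18)
#52 is highest; pays the third-highest bid, $4,030.

#52 pays $4,030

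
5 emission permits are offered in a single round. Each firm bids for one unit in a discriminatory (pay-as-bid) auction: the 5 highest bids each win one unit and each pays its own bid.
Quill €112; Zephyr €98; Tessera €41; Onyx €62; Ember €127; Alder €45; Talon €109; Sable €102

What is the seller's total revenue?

Bids ranked high→low: 127 (Ember), 112 (Quill), 109 (Talon), 102 (Sable), 98 (Zephyr), 62 (Onyx), 45 (Alder), …
The 5 highest are Ember, Quill, Talon, Sable, Zephyr.
Total revenue = 127 + 112 + 109 + 102 + 98 = €548.

Total revenue: €548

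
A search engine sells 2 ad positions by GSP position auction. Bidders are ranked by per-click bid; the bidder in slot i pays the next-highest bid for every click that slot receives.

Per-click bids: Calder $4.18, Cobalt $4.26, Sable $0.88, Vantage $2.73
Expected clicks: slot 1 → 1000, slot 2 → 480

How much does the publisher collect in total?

Total revenue: $5490.40

Ranked by bid: $4.26 (Cobalt) > $4.18 (Calder) > $2.73 (Vantage) > …
Slot 1: Cobalt pays $4.18 × 1000 = $4180.00
Slot 2: Calder pays $2.73 × 480 = $1310.40
Total = $5490.40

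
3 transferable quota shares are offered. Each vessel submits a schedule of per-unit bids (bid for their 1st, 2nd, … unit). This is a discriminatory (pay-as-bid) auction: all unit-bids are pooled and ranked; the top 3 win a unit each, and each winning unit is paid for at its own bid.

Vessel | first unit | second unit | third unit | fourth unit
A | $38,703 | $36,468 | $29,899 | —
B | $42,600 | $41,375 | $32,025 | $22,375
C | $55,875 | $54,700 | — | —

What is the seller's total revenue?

All unit-bids, highest first — top 3: 55,875 (C-1), 54,700 (C-2), 42,600 (B-1)
Next rejected bid: $41,375 (not a price — pay-as-bid).
Each winning unit pays its own bid.
Revenue = 55,875 + 54,700 + 42,600 = $153,175.

Total revenue: $153,175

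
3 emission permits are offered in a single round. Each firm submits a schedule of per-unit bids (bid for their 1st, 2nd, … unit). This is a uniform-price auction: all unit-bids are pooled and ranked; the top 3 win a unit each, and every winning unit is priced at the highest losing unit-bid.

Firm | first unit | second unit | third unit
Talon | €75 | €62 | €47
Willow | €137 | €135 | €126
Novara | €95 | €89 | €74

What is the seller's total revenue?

Merging the schedules and taking the best 3: 137 (Willow-1), 135 (Willow-2), 126 (Willow-3)
Highest rejected unit-bid = €95.
Allocation: Willow 3. Every unit priced at €95.
Revenue = 3 × 95 = €285.

Total revenue: €285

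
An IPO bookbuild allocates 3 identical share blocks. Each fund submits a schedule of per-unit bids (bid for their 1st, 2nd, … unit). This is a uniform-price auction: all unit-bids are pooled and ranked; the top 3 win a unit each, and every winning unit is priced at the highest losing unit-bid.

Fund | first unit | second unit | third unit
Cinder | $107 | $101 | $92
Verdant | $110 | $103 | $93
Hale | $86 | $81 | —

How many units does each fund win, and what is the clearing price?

Pooled unit-bids ranked (top 3): 110 (Verdant-1), 107 (Cinder-1), 103 (Verdant-2)
Highest rejected unit-bid = $101.
Allocation: Cinder 1, Verdant 2.

Cinder 1, Verdant 2; clearing price $101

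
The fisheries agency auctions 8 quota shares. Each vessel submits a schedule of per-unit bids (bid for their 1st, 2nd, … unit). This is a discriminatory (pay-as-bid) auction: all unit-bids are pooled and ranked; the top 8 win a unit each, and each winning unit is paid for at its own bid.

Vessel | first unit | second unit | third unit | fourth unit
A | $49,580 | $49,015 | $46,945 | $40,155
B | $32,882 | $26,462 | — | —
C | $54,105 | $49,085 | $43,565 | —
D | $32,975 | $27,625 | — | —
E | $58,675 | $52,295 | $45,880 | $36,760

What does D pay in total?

Merging the schedules and taking the best 8: 58,675 (E-1), 54,105 (C-1), 52,295 (E-2), 49,580 (A-1), 49,085 (C-2), 49,015 (A-2), 46,945 (A-3), 45,880 (E-3)
Next rejected bid: $43,565 (not a price — pay-as-bid).
D wins no units.

D pays $0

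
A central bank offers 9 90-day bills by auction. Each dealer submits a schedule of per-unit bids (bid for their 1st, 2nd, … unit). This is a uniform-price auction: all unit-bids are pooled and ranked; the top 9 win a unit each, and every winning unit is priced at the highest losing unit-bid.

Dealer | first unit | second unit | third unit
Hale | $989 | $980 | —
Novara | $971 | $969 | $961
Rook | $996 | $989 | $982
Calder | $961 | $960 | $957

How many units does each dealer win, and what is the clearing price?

Merging the schedules and taking the best 9: 996 (Rook-1), 989 (Hale-1), 989 (Rook-2), 982 (Rook-3), 980 (Hale-2), 971 (Novara-1), 969 (Novara-2), 961 (Novara-3), 961 (Calder-1)
First bid not allocated: $960.
Allocation: Calder 1, Hale 2, Novara 3, Rook 3.

Calder 1, Hale 2, Novara 3, Rook 3; clearing price $960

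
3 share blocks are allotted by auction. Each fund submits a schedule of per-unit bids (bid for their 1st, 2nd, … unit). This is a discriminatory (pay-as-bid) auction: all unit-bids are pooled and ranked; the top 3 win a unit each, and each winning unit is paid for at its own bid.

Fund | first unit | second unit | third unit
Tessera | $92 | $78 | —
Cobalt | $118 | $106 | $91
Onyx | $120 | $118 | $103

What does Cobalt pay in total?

Merging the schedules and taking the best 3: 120 (Onyx-1), 118 (Cobalt-1), 118 (Onyx-2)
Next rejected bid: $106 (not a price — pay-as-bid).
Cobalt's winning unit-bids: 118 = $118.

Cobalt pays $118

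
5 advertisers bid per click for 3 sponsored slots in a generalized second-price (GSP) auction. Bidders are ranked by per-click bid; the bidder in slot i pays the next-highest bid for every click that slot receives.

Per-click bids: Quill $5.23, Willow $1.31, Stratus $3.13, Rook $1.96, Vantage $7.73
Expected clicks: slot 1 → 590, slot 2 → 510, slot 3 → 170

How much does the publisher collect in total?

Per-click bids in order: $7.73 (Vantage) > $5.23 (Quill) > $3.13 (Stratus) > $1.96 (Rook) > …
Slot 1: Vantage pays $5.23 × 590 = $3085.70
Slot 2: Quill pays $3.13 × 510 = $1596.30
Slot 3: Stratus pays $1.96 × 170 = $333.20
Total = $5015.20

Total revenue: $5015.20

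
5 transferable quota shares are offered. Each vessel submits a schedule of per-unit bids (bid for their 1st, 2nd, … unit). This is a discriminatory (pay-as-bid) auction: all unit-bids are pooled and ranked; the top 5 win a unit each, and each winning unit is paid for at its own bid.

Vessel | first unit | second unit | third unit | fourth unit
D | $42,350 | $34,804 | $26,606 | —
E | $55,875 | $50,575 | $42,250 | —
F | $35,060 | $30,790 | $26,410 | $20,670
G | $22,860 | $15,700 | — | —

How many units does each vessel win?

All unit-bids, highest first — top 5: 55,875 (E-1), 50,575 (E-2), 42,350 (D-1), 42,250 (E-3), 35,060 (F-1)
Next rejected bid: $34,804 (not a price — pay-as-bid).
Allocation: D 1, E 3, F 1.

D 1, E 3, F 1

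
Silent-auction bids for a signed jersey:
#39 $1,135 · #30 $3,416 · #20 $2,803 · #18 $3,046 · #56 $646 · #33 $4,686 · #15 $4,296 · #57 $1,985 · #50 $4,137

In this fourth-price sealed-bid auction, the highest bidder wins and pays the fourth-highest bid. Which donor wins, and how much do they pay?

Rule: the highest bidder wins and pays the fourth-highest bid.
Bids in order: 4,686 (#33) > 4,296 (#15) > 4,137 (#50) > 3,416 (#30) > 3,046 (#18) > 2,803 (#20) > …
#33 wins; payment is bid #4 in the ranking = $3,416.

#33 pays $3,416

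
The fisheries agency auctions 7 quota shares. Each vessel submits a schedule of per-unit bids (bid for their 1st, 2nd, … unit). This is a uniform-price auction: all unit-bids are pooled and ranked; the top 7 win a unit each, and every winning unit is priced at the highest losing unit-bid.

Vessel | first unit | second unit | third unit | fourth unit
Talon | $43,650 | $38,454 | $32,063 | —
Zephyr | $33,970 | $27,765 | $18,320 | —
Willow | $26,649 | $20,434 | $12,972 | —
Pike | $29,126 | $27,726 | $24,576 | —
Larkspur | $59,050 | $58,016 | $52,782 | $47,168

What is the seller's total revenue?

Merging the schedules and taking the best 7: 59,050 (Larkspur-1), 58,016 (Larkspur-2), 52,782 (Larkspur-3), 47,168 (Larkspur-4), 43,650 (Talon-1), 38,454 (Talon-2), 33,970 (Zephyr-1)
First bid not allocated: $32,063.
Allocation: Larkspur 4, Talon 2, Zephyr 1. Every unit priced at $32,063.
Revenue = 7 × 32,063 = $224,441.

Total revenue: $224,441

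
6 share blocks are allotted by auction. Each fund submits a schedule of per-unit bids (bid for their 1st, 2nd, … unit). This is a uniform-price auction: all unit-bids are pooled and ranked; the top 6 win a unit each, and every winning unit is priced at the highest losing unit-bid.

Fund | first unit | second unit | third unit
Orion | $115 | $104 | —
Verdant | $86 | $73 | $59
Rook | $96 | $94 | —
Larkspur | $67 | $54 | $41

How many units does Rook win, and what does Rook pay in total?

Pooled unit-bids ranked (top 6): 115 (Orion-1), 104 (Orion-2), 96 (Rook-1), 94 (Rook-2), 86 (Verdant-1), 73 (Verdant-2)
First bid not allocated: $67.
Rook wins 2 unit(s) at $67 each.

Rook: 2 units, pays $134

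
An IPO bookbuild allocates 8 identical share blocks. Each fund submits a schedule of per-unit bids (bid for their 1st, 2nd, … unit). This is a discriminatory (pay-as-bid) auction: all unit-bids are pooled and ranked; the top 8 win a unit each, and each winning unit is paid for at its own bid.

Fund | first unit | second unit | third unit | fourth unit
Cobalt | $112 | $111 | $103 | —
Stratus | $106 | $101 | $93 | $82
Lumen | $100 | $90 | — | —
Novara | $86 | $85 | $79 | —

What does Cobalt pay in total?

Cobalt pays $326

Pooled unit-bids ranked (top 8): 112 (Cobalt-1), 111 (Cobalt-2), 106 (Stratus-1), 103 (Cobalt-3), 101 (Stratus-2), 100 (Lumen-1), 93 (Stratus-3), 90 (Lumen-2)
Next rejected bid: $86 (not a price — pay-as-bid).
Cobalt's winning unit-bids: 112 + 111 + 103 = $326.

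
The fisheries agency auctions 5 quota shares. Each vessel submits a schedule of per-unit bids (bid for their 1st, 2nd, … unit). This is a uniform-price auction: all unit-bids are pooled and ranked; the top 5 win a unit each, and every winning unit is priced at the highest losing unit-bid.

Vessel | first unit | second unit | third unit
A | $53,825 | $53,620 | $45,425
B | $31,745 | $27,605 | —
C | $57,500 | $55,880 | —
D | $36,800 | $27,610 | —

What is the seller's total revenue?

Total revenue: $184,000

Pooled unit-bids ranked (top 5): 57,500 (C-1), 55,880 (C-2), 53,825 (A-1), 53,620 (A-2), 45,425 (A-3)
First bid not allocated: $36,800.
Allocation: A 3, C 2. Every unit priced at $36,800.
Revenue = 5 × 36,800 = $184,000.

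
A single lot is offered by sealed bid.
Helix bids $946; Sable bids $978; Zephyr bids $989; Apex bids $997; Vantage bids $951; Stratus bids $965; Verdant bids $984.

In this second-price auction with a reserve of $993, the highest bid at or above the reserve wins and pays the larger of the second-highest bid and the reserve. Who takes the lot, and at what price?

Second-price auction with a reserve of $993: the highest bid at or above the reserve wins and pays the larger of the second-highest bid and the reserve.
Sorting bids: 997 (Apex) > 989 (Zephyr) > 984 (Verdant) > 978 (Sable) > 965 (Stratus) > 951 (Vantage) > …
Highest eligible bid: Apex at $997.
max(second-highest $989, reserve $993) = $993.

Apex pays $993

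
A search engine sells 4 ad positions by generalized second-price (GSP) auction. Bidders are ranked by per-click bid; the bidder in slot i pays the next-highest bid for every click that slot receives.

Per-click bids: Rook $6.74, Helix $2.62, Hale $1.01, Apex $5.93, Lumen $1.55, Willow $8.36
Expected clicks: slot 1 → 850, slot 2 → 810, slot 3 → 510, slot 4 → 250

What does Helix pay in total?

Ranked by bid: $8.36 (Willow) > $6.74 (Rook) > $5.93 (Apex) > $2.62 (Helix) > $1.55 (Lumen) > …
Helix holds slot 4 → pays next bid $1.55 × 250 clicks = $387.50.

Helix pays $387.50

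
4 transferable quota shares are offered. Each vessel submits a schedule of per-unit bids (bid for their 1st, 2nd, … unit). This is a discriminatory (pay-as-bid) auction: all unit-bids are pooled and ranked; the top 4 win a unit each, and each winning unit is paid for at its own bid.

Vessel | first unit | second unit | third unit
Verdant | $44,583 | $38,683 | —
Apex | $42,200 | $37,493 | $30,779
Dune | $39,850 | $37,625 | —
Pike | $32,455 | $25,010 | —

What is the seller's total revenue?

Total revenue: $165,316

Merging the schedules and taking the best 4: 44,583 (Verdant-1), 42,200 (Apex-1), 39,850 (Dune-1), 38,683 (Verdant-2)
Next rejected bid: $37,625 (not a price — pay-as-bid).
Each winning unit pays its own bid.
Revenue = 44,583 + 42,200 + 39,850 + 38,683 = $165,316.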